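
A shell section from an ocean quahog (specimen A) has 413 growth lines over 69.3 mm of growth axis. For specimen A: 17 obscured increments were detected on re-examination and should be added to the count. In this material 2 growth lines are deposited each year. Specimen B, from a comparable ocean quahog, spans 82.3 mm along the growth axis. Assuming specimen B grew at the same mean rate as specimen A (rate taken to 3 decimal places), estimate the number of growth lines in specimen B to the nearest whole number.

Specimen A: adjusted count: 413 + 17 = 430 growth lines.
Specimen A: with 2 growth lines per year, 430 / 2 = 215 years.
A: Extension rate ≈ 69.3 / 215 = 0.322 mm/yr.
Specimen B: 82.3 mm / 0.322 mm per year = 255.59 years; at 2 growth lines per year that is 255.59 × 2 ≈ 511 growth lines.

511 growth lines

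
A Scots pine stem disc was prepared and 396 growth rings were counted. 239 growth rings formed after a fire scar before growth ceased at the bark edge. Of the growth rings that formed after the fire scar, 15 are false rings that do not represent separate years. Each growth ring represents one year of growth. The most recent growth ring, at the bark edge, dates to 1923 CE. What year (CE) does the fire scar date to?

1699 CE

239 growth rings formed after the fire scar.
239 − 15 false = 224 true growth rings after the fire scar.
1923 − 224 = 1699 CE.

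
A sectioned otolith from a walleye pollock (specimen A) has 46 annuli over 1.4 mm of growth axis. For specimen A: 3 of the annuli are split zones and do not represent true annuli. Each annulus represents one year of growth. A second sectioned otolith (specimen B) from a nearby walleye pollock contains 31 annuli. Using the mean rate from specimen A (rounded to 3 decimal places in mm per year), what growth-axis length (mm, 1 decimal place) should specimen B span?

Specimen A: adjusted count: 46 − 3 = 43 annuli.
A: 1.4 mm over 43 years gives 1.4 / 43 ≈ 0.033 mm/yr.
For B, 0.033 mm/year × 31 years = 1.0 mm.

1.0 mm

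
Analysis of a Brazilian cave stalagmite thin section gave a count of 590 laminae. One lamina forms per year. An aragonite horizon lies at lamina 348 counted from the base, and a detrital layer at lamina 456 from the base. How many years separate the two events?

The two markers are separated by 456 − 348 = 108 laminae.
One lamina per year makes the interval 108 years.

108 years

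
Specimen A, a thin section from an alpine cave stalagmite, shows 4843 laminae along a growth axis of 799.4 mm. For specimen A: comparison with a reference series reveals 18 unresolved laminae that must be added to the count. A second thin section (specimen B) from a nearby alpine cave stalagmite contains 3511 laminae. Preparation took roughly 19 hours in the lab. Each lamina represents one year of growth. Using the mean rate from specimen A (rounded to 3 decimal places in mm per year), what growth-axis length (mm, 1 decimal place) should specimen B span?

575.8 mm

Specimen A: adjusted count: 4843 + 18 = 4861 laminae.
A: Mean rate = 799.4 mm / 4861 years ≈ 0.164 mm per year.
For B, 0.164 mm/year × 3511 years = 575.8 mm.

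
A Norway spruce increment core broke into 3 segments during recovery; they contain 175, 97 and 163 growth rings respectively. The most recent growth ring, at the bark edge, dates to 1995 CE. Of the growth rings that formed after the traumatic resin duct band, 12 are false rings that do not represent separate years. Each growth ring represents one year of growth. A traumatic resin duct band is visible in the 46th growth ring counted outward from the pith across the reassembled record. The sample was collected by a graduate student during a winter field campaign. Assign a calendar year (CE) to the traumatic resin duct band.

1618 CE

Total growth rings = 175 + 97 + 163 = 435.
435 − 46 = 389 growth rings lie beyond the traumatic resin duct band toward the bark edge.
389 − 12 false = 377 true growth rings after the traumatic resin duct band.
Counting back 377 years from 1995 CE places the traumatic resin duct band in 1995 − 377 = 1618 CE.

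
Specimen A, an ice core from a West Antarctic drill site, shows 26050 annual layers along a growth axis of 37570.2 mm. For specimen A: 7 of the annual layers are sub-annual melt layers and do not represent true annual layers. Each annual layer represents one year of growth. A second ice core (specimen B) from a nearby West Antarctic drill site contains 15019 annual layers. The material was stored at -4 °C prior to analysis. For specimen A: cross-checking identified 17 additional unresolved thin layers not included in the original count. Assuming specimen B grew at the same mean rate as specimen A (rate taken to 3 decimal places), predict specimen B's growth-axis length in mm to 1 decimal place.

Specimen A: adjusted count: 26050 − 7 + 17 = 26060 annual layers.
A: 37570.2 mm over 26060 years gives 37570.2 / 26060 ≈ 1.442 mm/year.
For B, 1.442 mm/year × 15019 years = 21657.4 mm.

21657.4 mm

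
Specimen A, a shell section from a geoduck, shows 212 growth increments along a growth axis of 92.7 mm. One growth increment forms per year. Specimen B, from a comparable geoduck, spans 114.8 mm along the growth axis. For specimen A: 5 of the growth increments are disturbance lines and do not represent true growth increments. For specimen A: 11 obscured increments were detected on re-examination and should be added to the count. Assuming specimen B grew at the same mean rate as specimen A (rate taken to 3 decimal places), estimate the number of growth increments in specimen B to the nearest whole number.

Specimen A: after corrections the count is 212 − 5 + 11 = 218 growth increments.
A: Mean rate = 92.7 mm / 218 years ≈ 0.425 mm per year.
B spans 114.8 / 0.425 = 270.12 years ≈ 270 growth increments.

270 growth increments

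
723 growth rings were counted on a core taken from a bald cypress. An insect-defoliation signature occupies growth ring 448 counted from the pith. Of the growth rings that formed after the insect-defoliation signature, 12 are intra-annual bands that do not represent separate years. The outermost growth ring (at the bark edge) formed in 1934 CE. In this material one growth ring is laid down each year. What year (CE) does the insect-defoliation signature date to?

The insect-defoliation signature sits at growth ring 448 from the pith, so 723 − 448 = 275 growth rings formed after it.
Excluding 12 false growth rings: 275 − 12 = 263.
1934 − 263 = 1671 CE.

1671 CE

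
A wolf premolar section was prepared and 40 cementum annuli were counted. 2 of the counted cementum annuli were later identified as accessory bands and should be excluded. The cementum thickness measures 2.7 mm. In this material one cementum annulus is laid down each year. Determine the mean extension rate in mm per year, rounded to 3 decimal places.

0.071 mm per year

True cementum annulus count = 40 − 2 = 38.
2.7 mm over 38 years gives 2.7 / 38 ≈ 0.071 mm per year.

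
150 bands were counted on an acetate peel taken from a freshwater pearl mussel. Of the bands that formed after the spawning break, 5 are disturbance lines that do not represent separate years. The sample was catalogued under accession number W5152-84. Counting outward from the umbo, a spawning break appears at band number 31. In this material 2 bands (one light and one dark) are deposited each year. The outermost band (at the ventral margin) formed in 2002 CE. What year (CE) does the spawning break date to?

The spawning break sits at band 31 from the umbo, so 150 − 31 = 119 bands formed after it.
119 − 5 false = 114 true bands after the spawning break.
114 bands at 2 per year is 114 / 2 = 57 years.
Counting back 57 years from 2002 CE places the spawning break in 2002 − 57 = 1945 CE.

1945 CE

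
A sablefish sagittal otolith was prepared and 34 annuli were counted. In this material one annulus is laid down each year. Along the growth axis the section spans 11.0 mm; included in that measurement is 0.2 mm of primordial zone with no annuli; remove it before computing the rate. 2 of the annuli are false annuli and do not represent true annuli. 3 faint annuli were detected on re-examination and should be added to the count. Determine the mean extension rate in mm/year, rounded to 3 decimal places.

Adjusted count: 34 − 2 + 3 = 35 annuli.
The growth record spans 11.0 − 0.2 = 10.8 mm.
Mean rate = 10.8 mm / 35 years ≈ 0.309 mm/year.

0.309 mm/year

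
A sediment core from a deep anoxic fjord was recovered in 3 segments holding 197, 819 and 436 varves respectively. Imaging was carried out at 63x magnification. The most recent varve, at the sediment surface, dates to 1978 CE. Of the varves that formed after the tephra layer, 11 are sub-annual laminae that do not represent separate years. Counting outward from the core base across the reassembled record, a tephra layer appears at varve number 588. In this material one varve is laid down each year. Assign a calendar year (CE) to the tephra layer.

1125 CE

Total varves = 197 + 819 + 436 = 1452.
1452 − 588 = 864 varves lie beyond the tephra layer toward the sediment surface.
Excluding 11 false varves: 864 − 11 = 853.
1978 − 853 = 1125 CE.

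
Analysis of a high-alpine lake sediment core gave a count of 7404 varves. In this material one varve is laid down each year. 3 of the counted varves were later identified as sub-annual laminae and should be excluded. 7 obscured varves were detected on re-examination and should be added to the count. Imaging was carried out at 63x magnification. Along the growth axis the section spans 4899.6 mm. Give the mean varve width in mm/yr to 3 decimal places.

Correcting the raw count gives 7404 − 3 + 7 = 7408 true varves.
4899.6 mm over 7408 years gives 4899.6 / 7408 ≈ 0.661 mm/yr.

0.661 mm/yr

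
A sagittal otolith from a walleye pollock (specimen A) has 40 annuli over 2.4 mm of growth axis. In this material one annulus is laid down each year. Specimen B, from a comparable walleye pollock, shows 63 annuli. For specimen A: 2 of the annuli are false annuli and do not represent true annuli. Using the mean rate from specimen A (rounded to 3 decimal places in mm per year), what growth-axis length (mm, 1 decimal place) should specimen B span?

4.0 mm

Specimen A: after corrections the count is 40 − 2 = 38 annuli.
A: Mean rate = 2.4 mm / 38 years ≈ 0.063 mm per year.
B's length ≈ 0.063 × 63 = 4.0 mm.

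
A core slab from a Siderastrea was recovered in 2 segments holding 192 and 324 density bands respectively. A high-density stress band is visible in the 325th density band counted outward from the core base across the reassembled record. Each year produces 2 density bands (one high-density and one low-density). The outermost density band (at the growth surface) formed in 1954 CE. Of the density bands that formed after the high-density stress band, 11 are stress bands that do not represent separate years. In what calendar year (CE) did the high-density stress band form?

1864 CE

Total density bands = 192 + 324 = 516.
The high-density stress band sits at density band 325 from the core base, so 516 − 325 = 191 density bands formed after it.
191 − 11 false = 180 true density bands after the high-density stress band.
Dividing by 2 density bands per year: 180 / 2 = 90 years.
The density band at the growth surface is 1954 CE, so the high-density stress band dates to 1954 − 90 = 1864 CE.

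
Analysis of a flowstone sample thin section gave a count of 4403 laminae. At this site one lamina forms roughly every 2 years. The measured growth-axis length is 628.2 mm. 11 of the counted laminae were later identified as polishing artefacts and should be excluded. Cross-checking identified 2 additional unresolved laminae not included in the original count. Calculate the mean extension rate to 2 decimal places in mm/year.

0.07 mm/year

Correcting the raw count gives 4403 − 11 + 2 = 4394 true laminae.
At 2 years per lamina, 4394 × 2 = 8788 years.
Mean rate = 628.2 mm / 8788 years ≈ 0.07 mm/year.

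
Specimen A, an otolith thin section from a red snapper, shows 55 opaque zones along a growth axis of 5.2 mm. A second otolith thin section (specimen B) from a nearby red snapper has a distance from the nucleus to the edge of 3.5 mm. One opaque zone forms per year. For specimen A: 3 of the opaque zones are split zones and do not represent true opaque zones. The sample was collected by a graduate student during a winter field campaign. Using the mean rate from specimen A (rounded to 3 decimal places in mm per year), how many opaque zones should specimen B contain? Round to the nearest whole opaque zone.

35 opaque zones

Specimen A: correcting the raw count gives 55 − 3 = 52 true opaque zones.
A: 5.2 mm over 52 years gives 5.2 / 52 ≈ 0.100 mm/yr.
B spans 3.5 / 0.100 = 35.00 years ≈ 35 opaque zones.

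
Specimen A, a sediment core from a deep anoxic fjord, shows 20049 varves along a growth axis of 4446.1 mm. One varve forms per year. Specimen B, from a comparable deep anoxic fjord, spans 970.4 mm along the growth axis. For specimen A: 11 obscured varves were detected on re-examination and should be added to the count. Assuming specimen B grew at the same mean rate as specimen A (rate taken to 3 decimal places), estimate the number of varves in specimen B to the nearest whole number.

Specimen A: correcting the raw count gives 20049 + 11 = 20060 true varves.
A: Mean rate = 4446.1 mm / 20060 years ≈ 0.222 mm per year.
Specimen B: 970.4 mm / 0.222 mm per year = 4371.17 years ≈ 4371 varves.

4371 varves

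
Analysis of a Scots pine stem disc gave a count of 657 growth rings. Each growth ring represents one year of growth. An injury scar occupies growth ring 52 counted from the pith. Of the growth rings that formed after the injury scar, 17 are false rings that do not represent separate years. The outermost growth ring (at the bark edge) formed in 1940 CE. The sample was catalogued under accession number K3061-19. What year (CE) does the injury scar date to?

1352 CE

The injury scar sits at growth ring 52 from the pith, so 657 − 52 = 605 growth rings formed after it.
605 − 17 false = 588 true growth rings after the injury scar.
The growth ring at the bark edge is 1940 CE, so the injury scar dates to 1940 − 588 = 1352 CE.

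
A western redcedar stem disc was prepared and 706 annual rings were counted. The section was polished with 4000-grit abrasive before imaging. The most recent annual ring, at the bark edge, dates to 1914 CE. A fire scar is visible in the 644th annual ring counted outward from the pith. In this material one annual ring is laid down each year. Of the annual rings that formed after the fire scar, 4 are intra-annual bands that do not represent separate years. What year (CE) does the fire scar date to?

1856 CE

Between annual ring 644 and the bark edge there are 706 − 644 = 62 annual rings.
Removing the 4 false annual rings leaves 62 − 4 = 58 true annual rings beyond the fire scar.
Counting back 58 years from 1914 CE places the fire scar in 1914 − 58 = 1856 CE.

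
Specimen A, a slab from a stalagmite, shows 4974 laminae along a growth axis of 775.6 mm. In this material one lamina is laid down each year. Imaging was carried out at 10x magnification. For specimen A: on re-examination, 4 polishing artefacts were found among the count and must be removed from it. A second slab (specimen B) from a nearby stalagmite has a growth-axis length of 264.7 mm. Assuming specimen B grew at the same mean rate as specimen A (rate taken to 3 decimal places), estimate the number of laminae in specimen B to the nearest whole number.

Specimen A: true lamina count = 4974 − 4 = 4970.
A: 775.6 mm over 4970 years gives 775.6 / 4970 ≈ 0.156 mm/year.
Specimen B: 264.7 mm / 0.156 mm per year = 1696.79 years ≈ 1697 laminae.

1697 laminae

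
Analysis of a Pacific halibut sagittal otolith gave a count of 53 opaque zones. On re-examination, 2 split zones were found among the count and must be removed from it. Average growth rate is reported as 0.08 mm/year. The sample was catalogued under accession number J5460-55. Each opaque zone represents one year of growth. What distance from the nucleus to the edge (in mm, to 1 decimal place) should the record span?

4.1 mm

Adjusted count: 53 − 2 = 51 opaque zones.
Predicted length = 0.08 mm/year × 51 years = 4.1 mm.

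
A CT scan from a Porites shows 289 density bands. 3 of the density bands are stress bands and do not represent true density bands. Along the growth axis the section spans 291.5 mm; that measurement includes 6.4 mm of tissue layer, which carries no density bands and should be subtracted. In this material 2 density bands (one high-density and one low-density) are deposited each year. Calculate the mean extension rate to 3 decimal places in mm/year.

1.994 mm/year

After corrections the count is 289 − 3 = 286 density bands.
286 density bands at 2 per year is 286 / 2 = 143 years.
Removing the 6.4 mm offcut leaves 291.5 − 6.4 = 285.1 mm.
285.1 mm over 143 years gives 285.1 / 143 ≈ 1.994 mm/year.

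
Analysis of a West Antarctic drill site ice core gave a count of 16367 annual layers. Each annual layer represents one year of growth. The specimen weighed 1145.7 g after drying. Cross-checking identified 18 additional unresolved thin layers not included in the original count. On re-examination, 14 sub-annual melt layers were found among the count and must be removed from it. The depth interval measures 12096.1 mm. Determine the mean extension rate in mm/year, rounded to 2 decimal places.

After corrections the count is 16367 − 14 + 18 = 16371 annual layers.
Mean rate = 12096.1 mm / 16371 years ≈ 0.74 mm/year.

0.74 mm/year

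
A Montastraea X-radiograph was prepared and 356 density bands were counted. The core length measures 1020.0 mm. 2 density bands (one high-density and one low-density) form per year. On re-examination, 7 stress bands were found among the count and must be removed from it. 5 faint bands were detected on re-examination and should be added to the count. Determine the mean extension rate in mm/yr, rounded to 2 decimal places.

Adjusted count: 356 − 7 + 5 = 354 density bands.
Dividing by 2 density bands per year: 354 / 2 = 177 years.
1020.0 mm over 177 years gives 1020.0 / 177 ≈ 5.76 mm/yr.

5.76 mm/yr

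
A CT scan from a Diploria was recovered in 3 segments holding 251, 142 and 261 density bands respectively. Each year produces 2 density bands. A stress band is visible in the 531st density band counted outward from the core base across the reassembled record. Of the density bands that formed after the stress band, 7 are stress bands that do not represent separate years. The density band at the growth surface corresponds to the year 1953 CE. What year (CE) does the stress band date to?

Total density bands = 251 + 142 + 261 = 654.
654 − 531 = 123 density bands lie beyond the stress band toward the growth surface.
Removing the 7 false density bands leaves 123 − 7 = 116 true density bands beyond the stress band.
With 2 density bands per year, 116 / 2 = 58 years.
Counting back 58 years from 1953 CE places the stress band in 1953 − 58 = 1895 CE.

1895 CE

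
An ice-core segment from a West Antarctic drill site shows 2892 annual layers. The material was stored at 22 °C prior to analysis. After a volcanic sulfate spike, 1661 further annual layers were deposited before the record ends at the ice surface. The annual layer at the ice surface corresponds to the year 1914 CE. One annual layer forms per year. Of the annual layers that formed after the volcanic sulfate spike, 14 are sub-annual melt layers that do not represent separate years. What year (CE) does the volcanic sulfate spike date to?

1661 annual layers formed after the volcanic sulfate spike.
1661 − 14 false = 1647 true annual layers after the volcanic sulfate spike.
The annual layer at the ice surface is 1914 CE, so the volcanic sulfate spike dates to 1914 − 1647 = 267 CE.

267 CE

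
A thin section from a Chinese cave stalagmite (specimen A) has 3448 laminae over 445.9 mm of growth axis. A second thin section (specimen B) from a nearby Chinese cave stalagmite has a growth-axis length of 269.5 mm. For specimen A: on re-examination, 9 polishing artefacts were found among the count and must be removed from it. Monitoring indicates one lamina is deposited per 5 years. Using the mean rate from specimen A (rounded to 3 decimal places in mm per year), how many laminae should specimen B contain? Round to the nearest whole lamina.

Specimen A: true lamina count = 3448 − 9 = 3439.
Specimen A: 3439 laminae at 5 years each span 3439 × 5 = 17195 years.
A: Mean rate = 445.9 mm / 17195 years ≈ 0.026 mm per year.
Specimen B: 269.5 mm / 0.026 mm per year = 10365.38 years; at 5 years per lamina that is 10365.38 / 5 ≈ 2073 laminae.

2073 laminae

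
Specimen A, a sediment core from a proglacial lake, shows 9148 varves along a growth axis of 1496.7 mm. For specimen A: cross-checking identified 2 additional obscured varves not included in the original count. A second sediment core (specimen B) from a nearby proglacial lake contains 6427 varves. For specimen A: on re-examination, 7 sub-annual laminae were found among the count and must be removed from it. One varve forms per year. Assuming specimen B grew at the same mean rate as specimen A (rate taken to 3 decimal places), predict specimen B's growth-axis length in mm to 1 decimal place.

Specimen A: adjusted count: 9148 − 7 + 2 = 9143 varves.
A: 1496.7 mm over 9143 years gives 1496.7 / 9143 ≈ 0.164 mm/year.
For B, 0.164 mm/year × 6427 years = 1054.0 mm.

1054.0 mm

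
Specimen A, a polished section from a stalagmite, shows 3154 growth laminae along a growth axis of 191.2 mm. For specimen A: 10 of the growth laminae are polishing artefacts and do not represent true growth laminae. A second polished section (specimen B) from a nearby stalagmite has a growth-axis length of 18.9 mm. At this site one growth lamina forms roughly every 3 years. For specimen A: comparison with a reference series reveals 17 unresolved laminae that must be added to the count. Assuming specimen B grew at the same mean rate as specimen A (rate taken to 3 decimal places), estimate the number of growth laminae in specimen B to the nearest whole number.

315 growth laminae

Specimen A: true growth lamina count = 3154 − 10 + 17 = 3161.
Specimen A: 3161 growth laminae at 3 years each span 3161 × 3 = 9483 years.
A: 191.2 mm over 9483 years gives 191.2 / 9483 ≈ 0.020 mm/yr.
Specimen B: 18.9 mm / 0.020 mm per year = 945.00 years; at 3 years per growth lamina that is 945.00 / 3 ≈ 315 growth laminae.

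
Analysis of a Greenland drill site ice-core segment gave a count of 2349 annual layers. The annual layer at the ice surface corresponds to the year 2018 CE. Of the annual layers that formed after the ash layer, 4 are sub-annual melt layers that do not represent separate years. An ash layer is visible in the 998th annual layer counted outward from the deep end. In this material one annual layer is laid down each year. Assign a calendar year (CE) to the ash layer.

The ash layer sits at annual layer 998 from the deep end, so 2349 − 998 = 1351 annual layers formed after it.
Removing the 4 false annual layers leaves 1351 − 4 = 1347 true annual layers beyond the ash layer.
The annual layer at the ice surface is 2018 CE, so the ash layer dates to 2018 − 1347 = 671 CE.

671 CE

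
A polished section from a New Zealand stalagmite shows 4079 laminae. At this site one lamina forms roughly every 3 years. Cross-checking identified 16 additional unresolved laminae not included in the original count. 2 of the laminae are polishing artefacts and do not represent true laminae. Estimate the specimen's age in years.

12279 yr

Correcting the raw count gives 4079 − 2 + 16 = 4093 true laminae.
4093 laminae at 3 years each span 4093 × 3 = 12279 years.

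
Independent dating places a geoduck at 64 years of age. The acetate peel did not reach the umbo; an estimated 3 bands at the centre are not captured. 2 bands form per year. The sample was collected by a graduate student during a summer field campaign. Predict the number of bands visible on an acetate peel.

Expected bands: 64 × 2 = 128.
Less the 3 uncaptured bands: 128 − 3 = 125.

125 bands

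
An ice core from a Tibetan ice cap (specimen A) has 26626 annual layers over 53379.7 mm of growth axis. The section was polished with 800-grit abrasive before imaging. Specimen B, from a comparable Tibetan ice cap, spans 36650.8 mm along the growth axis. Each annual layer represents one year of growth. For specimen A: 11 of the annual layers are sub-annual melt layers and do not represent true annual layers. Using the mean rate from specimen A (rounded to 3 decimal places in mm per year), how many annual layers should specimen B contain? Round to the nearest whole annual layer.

Specimen A: after corrections the count is 26626 − 11 = 26615 annual layers.
A: Mean rate = 53379.7 mm / 26615 years ≈ 2.006 mm/yr.
For B, 36650.8 / 2.006 = 18270.59 years ≈ 18271 annual layers.

18271 annual layers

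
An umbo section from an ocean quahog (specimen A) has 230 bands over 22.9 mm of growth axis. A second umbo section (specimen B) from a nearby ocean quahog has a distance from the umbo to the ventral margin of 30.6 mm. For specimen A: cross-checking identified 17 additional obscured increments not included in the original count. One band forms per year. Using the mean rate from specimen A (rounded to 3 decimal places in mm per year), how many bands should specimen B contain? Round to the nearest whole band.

Specimen A: correcting the raw count gives 230 + 17 = 247 true bands.
A: Mean rate = 22.9 mm / 247 years ≈ 0.093 mm/year.
B spans 30.6 / 0.093 = 329.03 years ≈ 329 bands.

329 bands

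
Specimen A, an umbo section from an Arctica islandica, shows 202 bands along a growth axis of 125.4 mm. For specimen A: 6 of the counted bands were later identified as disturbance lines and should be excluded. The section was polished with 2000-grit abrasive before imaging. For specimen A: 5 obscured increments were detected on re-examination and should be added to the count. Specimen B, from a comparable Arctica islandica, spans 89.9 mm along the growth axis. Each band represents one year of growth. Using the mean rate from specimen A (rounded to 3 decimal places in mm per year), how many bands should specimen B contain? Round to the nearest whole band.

Specimen A: true band count = 202 − 6 + 5 = 201.
A: Extension rate ≈ 125.4 / 201 = 0.624 mm/year.
For B, 89.9 / 0.624 = 144.07 years ≈ 144 bands.

144 bands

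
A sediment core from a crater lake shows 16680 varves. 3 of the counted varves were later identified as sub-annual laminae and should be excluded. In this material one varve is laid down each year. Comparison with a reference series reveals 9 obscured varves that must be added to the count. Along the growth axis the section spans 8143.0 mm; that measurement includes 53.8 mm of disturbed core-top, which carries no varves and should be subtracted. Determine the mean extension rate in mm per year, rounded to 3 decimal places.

Correcting the raw count gives 16680 − 3 + 9 = 16686 true varves.
The growth record spans 8143.0 − 53.8 = 8089.2 mm.
8089.2 mm over 16686 years gives 8089.2 / 16686 ≈ 0.485 mm per year.

0.485 mm per year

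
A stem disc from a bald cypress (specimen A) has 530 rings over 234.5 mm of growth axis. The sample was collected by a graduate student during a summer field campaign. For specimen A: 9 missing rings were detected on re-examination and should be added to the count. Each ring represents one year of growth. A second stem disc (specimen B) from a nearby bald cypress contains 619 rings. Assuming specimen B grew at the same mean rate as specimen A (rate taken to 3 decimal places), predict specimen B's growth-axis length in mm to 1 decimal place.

Specimen A: true ring count = 530 + 9 = 539.
A: 234.5 mm over 539 years gives 234.5 / 539 ≈ 0.435 mm per year.
B's length ≈ 0.435 × 619 = 269.3 mm.

269.3 mm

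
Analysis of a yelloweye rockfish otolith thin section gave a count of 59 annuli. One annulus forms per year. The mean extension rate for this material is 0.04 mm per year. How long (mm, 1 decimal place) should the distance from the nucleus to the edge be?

59 years of growth are recorded.
Predicted length = 0.04 mm/year × 59 years = 2.4 mm.

2.4 mm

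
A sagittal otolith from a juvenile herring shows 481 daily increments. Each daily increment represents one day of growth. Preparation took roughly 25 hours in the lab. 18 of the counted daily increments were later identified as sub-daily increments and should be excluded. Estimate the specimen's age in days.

463 d

Correcting the raw count gives 481 − 18 = 463 true daily increments.
At one daily increment per day, that is 463 days.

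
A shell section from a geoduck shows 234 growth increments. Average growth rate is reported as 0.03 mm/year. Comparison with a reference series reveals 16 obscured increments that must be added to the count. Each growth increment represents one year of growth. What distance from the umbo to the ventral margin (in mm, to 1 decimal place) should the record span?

7.5 mm

Correcting the raw count gives 234 + 16 = 250 true growth increments.
Predicted length = 0.03 mm/year × 250 years = 7.5 mm.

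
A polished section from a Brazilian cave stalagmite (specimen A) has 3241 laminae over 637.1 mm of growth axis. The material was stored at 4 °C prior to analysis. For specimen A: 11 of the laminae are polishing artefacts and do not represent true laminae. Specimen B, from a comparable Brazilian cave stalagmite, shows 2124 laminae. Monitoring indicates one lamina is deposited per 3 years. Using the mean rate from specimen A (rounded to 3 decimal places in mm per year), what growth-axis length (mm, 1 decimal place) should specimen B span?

420.6 mm

Specimen A: adjusted count: 3241 − 11 = 3230 laminae.
Specimen A: at 3 years per lamina, 3230 × 3 = 9690 years.
A: Mean rate = 637.1 mm / 9690 years ≈ 0.066 mm/year.
Specimen B: 2124 laminae at 3 years each span 2124 × 3 = 6372 years. For B, 0.066 mm/year × 6372 years = 420.6 mm.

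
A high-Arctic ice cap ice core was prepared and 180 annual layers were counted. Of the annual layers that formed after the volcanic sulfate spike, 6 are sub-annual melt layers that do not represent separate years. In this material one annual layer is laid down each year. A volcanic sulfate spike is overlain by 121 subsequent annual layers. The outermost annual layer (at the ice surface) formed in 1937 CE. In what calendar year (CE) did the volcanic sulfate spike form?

121 annual layers post-date the volcanic sulfate spike.
Excluding 6 false annual layers: 121 − 6 = 115.
1937 − 115 = 1822 CE.

1822 CE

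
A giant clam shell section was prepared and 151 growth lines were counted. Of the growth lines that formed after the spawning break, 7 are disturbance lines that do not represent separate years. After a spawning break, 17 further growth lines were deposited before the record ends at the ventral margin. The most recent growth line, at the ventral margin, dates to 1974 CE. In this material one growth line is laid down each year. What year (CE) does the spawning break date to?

There are 17 growth lines younger than the spawning break.
Removing the 7 false growth lines leaves 17 − 7 = 10 true growth lines beyond the spawning break.
Counting back 10 years from 1974 CE places the spawning break in 1974 − 10 = 1964 CE.

1964 CE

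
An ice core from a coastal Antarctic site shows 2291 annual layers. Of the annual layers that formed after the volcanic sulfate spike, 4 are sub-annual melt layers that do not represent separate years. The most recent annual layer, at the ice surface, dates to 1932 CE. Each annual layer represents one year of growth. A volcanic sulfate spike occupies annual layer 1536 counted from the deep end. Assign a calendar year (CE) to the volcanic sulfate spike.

The volcanic sulfate spike sits at annual layer 1536 from the deep end, so 2291 − 1536 = 755 annual layers formed after it.
755 − 4 false = 751 true annual layers after the volcanic sulfate spike.
1932 − 751 = 1181 CE.

1181 CE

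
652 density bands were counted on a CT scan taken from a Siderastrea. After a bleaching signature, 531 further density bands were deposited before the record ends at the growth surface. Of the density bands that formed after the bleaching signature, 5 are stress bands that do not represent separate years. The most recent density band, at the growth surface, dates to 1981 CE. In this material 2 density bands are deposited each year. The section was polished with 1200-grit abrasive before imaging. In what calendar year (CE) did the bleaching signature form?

1718 CE

531 density bands formed after the bleaching signature.
Excluding 5 false density bands: 531 − 5 = 526.
With 2 density bands per year, 526 / 2 = 263 years.
1981 − 263 = 1718 CE.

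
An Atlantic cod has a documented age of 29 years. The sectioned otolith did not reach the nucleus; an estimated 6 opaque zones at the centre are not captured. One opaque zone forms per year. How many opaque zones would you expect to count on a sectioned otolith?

23 opaque zones

Expected opaque zones over 29 years: 29.
29 − 6 missed = 23 opaque zones expected in the prepared section.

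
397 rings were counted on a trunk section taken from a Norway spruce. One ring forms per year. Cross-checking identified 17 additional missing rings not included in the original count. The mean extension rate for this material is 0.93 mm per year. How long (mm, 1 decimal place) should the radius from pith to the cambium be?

Correcting the raw count gives 397 + 17 = 414 true rings.
Predicted length = 0.93 mm/year × 414 years = 385.0 mm.

385.0 mm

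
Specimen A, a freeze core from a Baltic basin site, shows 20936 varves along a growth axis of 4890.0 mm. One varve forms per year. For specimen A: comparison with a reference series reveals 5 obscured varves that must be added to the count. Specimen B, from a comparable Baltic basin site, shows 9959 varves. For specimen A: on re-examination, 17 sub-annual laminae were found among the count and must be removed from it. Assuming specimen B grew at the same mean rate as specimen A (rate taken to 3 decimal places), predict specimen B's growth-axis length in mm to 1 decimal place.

2330.4 mm

Specimen A: adjusted count: 20936 − 17 + 5 = 20924 varves.
A: Extension rate ≈ 4890.0 / 20924 = 0.234 mm per year.
Length of B = 0.234 × 9959 = 2330.4 mm.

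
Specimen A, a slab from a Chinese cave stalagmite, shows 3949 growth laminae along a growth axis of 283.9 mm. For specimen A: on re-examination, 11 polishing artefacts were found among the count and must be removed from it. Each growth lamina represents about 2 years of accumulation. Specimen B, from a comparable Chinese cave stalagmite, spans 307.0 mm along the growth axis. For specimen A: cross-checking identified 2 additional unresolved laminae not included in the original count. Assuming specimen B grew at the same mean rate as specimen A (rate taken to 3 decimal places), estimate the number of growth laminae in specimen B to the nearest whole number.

Specimen A: adjusted count: 3949 − 11 + 2 = 3940 growth laminae.
Specimen A: at 2 years per growth lamina, 3940 × 2 = 7880 years.
A: Mean rate = 283.9 mm / 7880 years ≈ 0.036 mm/year.
B spans 307.0 / 0.036 = 8527.78 years; at 2 years per growth lamina that is 8527.78 / 2 ≈ 4264 growth laminae.

4264 growth laminae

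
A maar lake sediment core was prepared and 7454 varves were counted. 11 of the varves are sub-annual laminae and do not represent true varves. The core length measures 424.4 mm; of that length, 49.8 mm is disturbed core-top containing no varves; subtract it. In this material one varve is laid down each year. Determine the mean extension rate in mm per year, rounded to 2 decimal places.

True varve count = 7454 − 11 = 7443.
Net length = 424.4 − 49.8 = 374.6 mm.
374.6 mm over 7443 years gives 374.6 / 7443 ≈ 0.05 mm per year.

0.05 mm per year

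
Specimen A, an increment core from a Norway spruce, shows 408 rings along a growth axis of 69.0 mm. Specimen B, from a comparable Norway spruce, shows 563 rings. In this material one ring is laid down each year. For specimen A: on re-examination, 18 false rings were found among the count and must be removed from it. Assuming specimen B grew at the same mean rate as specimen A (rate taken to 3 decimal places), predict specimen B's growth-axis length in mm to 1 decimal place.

99.7 mm

Specimen A: after corrections the count is 408 − 18 = 390 rings.
A: Extension rate ≈ 69.0 / 390 = 0.177 mm per year.
Length of B = 0.177 × 563 = 99.7 mm.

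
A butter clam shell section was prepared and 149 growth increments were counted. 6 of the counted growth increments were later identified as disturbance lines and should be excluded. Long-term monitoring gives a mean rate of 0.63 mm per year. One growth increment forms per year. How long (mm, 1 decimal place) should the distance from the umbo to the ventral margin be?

True growth increment count = 149 − 6 = 143.
143 years at 0.63 mm/year gives 0.63 × 143 = 90.1 mm.

90.1 mm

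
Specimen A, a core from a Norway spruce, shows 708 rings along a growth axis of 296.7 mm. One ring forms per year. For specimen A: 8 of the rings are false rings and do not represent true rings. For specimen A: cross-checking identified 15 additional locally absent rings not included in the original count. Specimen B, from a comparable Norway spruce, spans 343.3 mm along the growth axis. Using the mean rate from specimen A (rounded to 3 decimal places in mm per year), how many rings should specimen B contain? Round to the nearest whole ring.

Specimen A: correcting the raw count gives 708 − 8 + 15 = 715 true rings.
A: Mean rate = 296.7 mm / 715 years ≈ 0.415 mm/yr.
B spans 343.3 / 0.415 = 827.23 years ≈ 827 rings.

827 rings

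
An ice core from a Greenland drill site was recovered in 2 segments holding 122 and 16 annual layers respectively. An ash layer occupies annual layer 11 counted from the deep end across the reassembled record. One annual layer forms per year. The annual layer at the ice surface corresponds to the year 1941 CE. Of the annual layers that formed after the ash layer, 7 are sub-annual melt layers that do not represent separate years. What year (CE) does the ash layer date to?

Total annual layers = 122 + 16 = 138.
Between annual layer 11 and the ice surface there are 138 − 11 = 127 annual layers.
Removing the 7 false annual layers leaves 127 − 7 = 120 true annual layers beyond the ash layer.
Counting back 120 years from 1941 CE places the ash layer in 1941 − 120 = 1821 CE.

1821 CE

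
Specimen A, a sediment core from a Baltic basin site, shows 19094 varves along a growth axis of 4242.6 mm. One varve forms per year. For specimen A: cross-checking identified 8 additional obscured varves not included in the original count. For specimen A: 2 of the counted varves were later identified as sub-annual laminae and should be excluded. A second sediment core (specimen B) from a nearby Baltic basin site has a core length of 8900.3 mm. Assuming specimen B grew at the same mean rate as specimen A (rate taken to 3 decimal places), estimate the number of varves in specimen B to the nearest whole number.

40091 varves

Specimen A: adjusted count: 19094 − 2 + 8 = 19100 varves.
A: Extension rate ≈ 4242.6 / 19100 = 0.222 mm per year.
Specimen B: 8900.3 mm / 0.222 mm per year = 40091.44 years ≈ 40091 varves.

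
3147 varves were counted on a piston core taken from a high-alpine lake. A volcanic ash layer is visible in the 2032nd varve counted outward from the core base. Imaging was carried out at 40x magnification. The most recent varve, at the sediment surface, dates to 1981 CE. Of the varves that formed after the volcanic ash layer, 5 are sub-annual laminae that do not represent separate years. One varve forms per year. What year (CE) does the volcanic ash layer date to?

871 CE

3147 − 2032 = 1115 varves lie beyond the volcanic ash layer toward the sediment surface.
Removing the 5 false varves leaves 1115 − 5 = 1110 true varves beyond the volcanic ash layer.
Counting back 1110 years from 1981 CE places the volcanic ash layer in 1981 − 1110 = 871 CE.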